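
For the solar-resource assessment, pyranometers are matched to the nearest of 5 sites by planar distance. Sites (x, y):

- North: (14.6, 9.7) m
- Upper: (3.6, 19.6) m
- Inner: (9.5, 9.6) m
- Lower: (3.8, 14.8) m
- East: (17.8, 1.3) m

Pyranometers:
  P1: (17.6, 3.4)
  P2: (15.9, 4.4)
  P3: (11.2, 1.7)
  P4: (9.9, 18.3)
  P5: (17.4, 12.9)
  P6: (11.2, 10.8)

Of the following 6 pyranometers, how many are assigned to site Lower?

0

P1 → East
P2 → East
P3 → East
P4 → Upper
P5 → North
P6 → Inner
0 of the 6 go to Lower.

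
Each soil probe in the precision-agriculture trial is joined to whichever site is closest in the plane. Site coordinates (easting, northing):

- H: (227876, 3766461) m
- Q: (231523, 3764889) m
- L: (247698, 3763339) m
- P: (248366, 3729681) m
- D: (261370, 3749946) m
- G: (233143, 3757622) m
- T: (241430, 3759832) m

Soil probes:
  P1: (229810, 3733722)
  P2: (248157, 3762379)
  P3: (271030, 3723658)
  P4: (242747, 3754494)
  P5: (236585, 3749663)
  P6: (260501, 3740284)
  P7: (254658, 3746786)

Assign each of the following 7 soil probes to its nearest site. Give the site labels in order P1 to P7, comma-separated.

P1 → P (d²=360654817.00)
P2 → L (d²=1132281.00)
P3 → P (d²=549933425.00)
P4 → T (d²=30228733.00)
P5 → G (d²=75193045.00)
P6 → D (d²=94109405.00)
P7 → D (d²=55036544.00)

P, L, P, T, G, D, D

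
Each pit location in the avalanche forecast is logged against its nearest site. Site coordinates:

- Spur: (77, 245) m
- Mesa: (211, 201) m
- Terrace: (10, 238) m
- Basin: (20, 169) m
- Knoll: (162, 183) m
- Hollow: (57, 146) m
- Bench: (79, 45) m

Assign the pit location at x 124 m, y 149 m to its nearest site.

Knoll

Squared distances to each site:
Spur: 11425.000; Mesa: 10273.000; Terrace: 20917.000; Basin: 11216.000; Knoll: 2600.000; Hollow: 4498.000; Bench: 12841.000.
Minimum at Knoll.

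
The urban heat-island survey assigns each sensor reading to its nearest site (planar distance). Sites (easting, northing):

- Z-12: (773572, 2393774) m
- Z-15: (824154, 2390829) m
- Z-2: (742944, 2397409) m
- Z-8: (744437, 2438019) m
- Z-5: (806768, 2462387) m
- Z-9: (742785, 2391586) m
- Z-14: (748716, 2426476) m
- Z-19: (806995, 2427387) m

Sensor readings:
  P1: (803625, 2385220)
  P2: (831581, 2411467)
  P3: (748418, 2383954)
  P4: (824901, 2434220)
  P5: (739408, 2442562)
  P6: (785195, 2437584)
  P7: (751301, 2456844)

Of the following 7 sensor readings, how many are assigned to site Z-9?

1

P1 → Z-15
P2 → Z-15
P3 → Z-9
P4 → Z-19
P5 → Z-8
P6 → Z-19
P7 → Z-8
1 of the 7 goes to Z-9.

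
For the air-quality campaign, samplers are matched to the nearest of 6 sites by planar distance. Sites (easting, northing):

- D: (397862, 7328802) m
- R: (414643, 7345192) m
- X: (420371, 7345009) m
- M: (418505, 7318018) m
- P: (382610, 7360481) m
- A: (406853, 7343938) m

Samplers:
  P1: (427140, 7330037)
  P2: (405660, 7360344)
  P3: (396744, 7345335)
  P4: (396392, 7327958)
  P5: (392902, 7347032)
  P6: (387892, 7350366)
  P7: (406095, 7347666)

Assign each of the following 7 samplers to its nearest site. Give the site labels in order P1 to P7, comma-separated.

P1 → M (d²=219019586.00)
P2 → A (d²=270580085.00)
P3 → A (d²=104143490.00)
P4 → D (d²=2873236.00)
P5 → A (d²=204203237.00)
P6 → P (d²=130212749.00)
P7 → A (d²=14472548.00)

M, A, A, D, A, P, A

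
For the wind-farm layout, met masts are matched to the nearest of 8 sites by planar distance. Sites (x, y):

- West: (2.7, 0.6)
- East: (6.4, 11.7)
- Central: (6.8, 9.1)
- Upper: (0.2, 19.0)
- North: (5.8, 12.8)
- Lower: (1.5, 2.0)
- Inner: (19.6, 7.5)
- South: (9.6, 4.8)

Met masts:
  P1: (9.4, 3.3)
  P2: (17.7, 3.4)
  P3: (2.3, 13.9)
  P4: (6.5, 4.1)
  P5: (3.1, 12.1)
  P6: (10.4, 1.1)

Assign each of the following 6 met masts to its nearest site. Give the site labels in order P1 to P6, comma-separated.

P1 → South (d²=2.29)
P2 → Inner (d²=20.42)
P3 → North (d²=13.46)
P4 → South (d²=10.10)
P5 → North (d²=7.78)
P6 → South (d²=14.33)

South, Inner, North, South, North, South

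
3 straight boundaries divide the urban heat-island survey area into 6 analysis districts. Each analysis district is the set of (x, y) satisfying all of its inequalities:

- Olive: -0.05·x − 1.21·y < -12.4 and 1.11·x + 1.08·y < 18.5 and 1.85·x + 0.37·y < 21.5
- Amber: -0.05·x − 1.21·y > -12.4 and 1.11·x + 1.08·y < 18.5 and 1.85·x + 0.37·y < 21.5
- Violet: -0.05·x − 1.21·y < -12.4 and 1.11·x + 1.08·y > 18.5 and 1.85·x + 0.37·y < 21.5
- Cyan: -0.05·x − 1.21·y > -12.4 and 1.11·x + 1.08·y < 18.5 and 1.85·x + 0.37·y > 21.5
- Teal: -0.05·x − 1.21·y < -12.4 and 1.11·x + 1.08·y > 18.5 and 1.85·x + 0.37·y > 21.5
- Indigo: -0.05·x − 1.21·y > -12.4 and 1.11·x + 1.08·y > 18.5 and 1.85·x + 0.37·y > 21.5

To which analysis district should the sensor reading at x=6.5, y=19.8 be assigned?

-0.05·6.5 − 1.21·19.8 = -24.283, which is < -12.4
1.11·6.5 + 1.08·19.8 = 28.599, which is > 18.5
1.85·6.5 + 0.37·19.8 = 19.351, which is < 21.5
This sign pattern matches Violet.

Violet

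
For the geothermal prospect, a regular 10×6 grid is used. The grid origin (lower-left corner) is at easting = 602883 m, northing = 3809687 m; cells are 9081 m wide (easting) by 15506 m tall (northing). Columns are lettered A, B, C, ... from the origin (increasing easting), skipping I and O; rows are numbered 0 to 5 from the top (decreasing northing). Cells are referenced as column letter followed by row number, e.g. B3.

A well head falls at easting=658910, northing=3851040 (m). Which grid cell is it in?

G3

Column index: ⌊(658910 − 602883) / 9081⌋ = ⌊6.170⌋ = 6 → column G
Row offset from origin: ⌊(3851040 − 3809687) / 15506⌋ = ⌊2.667⌋ = 2 → row 3 (counted from top)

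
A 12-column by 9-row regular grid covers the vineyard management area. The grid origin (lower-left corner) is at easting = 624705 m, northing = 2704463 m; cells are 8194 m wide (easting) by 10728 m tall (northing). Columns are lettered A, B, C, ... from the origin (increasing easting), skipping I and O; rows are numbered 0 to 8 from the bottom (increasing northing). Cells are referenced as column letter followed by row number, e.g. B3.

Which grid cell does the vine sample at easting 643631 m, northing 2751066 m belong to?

C4

Column index: ⌊(643631 − 624705) / 8194⌋ = ⌊2.310⌋ = 2 → column C
Row offset from origin: ⌊(2751066 − 2704463) / 10728⌋ = ⌊4.344⌋ = 4 → row 4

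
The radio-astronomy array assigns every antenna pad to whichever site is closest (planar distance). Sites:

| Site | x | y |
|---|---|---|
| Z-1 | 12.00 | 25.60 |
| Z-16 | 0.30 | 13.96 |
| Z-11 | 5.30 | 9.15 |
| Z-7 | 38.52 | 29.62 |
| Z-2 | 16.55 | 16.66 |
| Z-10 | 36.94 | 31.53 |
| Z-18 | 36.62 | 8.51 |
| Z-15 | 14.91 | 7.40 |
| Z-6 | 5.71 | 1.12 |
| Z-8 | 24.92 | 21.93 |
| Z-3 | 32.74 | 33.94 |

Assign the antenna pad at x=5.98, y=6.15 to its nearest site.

Z-11

Squared distances to each site:
Z-1: 414.543; Z-16: 93.259; Z-11: 9.462; Z-7: 1609.693; Z-2: 222.185; Z-10: 1602.666; Z-18: 944.379; Z-15: 81.307; Z-6: 25.374; Z-8: 607.732; Z-3: 1488.382.
Minimum at Z-11.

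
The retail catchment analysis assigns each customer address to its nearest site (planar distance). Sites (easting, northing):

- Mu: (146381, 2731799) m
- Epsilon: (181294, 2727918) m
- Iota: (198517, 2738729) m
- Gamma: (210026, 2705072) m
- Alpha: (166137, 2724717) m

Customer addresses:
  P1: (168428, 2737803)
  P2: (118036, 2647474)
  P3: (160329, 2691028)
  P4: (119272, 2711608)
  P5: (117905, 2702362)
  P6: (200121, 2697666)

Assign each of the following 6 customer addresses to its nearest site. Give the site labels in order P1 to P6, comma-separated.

P1 → Alpha (d²=176492077.00)
P2 → Mu (d²=7914144650.00)
P3 → Alpha (d²=1168681585.00)
P4 → Mu (d²=1142574362.00)
P5 → Mu (d²=1677419545.00)
P6 → Gamma (d²=152957861.00)

Alpha, Mu, Alpha, Mu, Mu, Gamma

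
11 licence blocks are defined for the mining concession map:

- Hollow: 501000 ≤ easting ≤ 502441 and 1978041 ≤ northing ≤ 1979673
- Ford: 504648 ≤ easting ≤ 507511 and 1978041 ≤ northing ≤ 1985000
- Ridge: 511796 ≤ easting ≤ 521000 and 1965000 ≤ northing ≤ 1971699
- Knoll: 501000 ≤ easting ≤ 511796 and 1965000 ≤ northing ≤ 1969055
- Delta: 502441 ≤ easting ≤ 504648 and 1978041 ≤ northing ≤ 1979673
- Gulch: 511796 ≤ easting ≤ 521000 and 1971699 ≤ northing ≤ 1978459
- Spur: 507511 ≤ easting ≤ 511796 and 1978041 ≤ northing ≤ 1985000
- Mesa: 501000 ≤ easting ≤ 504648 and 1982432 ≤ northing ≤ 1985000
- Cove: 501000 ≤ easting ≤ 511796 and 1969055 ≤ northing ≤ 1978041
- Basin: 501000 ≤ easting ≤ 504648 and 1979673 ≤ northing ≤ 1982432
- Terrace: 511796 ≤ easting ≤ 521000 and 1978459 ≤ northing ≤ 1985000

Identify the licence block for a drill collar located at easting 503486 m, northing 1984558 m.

Mesa

The point has easting = 503486 and northing = 1984558.
Only Mesa satisfies 501000 ≤ easting ≤ 504648 and 1982432 ≤ northing ≤ 1985000.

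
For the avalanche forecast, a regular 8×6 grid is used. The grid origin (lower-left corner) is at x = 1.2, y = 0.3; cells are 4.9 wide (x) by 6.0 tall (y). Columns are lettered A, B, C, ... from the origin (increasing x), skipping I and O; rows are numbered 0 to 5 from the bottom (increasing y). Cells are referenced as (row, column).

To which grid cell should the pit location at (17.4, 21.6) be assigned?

(3, D)

Column index: ⌊(17.4 − 1.2) / 4.9⌋ = ⌊3.306⌋ = 3 → column D
Row offset from origin: ⌊(21.6 − 0.3) / 6.0⌋ = ⌊3.550⌋ = 3 → row 3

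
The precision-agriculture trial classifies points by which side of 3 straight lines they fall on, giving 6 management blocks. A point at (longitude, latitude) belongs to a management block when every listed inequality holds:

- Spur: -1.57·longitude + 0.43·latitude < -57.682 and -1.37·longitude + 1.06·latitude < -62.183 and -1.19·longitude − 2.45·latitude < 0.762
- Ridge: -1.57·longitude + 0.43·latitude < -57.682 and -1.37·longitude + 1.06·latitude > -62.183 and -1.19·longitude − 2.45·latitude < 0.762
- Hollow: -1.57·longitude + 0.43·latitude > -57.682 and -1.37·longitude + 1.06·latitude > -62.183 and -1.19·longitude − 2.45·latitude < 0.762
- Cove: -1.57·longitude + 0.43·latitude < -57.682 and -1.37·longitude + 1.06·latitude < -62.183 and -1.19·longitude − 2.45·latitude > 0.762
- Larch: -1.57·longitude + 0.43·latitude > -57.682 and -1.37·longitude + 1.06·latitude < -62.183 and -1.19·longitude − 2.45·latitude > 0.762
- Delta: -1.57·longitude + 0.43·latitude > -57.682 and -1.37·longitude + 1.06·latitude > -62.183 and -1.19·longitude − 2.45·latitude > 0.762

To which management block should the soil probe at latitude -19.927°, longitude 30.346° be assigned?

Larch

-1.57·30.346 + 0.43·-19.927 = -56.212, which is > -57.682
-1.37·30.346 + 1.06·-19.927 = -62.697, which is < -62.183
-1.19·30.346 − 2.45·-19.927 = 12.709, which is > 0.762
This sign pattern matches Larch.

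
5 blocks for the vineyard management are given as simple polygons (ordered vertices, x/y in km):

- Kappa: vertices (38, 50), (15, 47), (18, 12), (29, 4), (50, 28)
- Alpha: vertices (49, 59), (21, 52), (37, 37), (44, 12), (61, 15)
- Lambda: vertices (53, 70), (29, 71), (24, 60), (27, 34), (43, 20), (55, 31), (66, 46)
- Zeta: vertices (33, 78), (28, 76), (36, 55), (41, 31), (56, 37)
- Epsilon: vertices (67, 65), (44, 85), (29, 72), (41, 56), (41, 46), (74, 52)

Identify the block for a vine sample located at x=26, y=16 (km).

Cast a ray rightward from (26, 16). For each polygon, the edges (by vertex number in listed order) whose endpoints lie on opposite sides of y = 16, where each meets that height, and whether that is right or left of the point:
Kappa: 2–3 at x≈17.7 (left), 4–5 at x≈39.5 (right) → 1 crossing.
Alpha: 3–4 at x≈42.9 (right), 5–1 at x≈60.7 (right) → 2 crossings.
Lambda: no edge straddles that height → 0 crossings.
Zeta: no edge straddles that height → 0 crossings.
Epsilon: no edge straddles that height → 0 crossings.
Only Kappa has an odd count, so the point is inside Kappa.

Kappa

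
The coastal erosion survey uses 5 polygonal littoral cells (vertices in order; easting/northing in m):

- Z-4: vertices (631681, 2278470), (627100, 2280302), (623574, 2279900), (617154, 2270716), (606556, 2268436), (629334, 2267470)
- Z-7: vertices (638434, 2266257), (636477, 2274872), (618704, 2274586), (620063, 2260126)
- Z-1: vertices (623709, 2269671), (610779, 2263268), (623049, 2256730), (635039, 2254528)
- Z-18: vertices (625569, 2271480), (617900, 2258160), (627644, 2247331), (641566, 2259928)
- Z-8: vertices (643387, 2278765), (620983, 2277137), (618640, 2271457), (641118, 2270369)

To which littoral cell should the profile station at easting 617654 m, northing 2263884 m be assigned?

Z-1

Cast a ray rightward from (617654, 2263884). For each polygon, the edges (by vertex number in listed order) whose endpoints lie on opposite sides of northing = 2263884, where each meets that height, and whether that is right or left of the point:
Z-4: no edge straddles that height → 0 crossings.
Z-7: 3–4 at easting≈619709.8 (right), 4–1 at easting≈631323.5 (right) → 2 crossings.
Z-1: 1–2 at easting≈612022.9 (left), 4–1 at easting≈628038.8 (right) → 1 crossing.
Z-18: 1–2 at easting≈621195.6 (right), 4–1 at easting≈636087.8 (right) → 2 crossings.
Z-8: no edge straddles that height → 0 crossings.
Only Z-1 has an odd count, so the point is inside Z-1.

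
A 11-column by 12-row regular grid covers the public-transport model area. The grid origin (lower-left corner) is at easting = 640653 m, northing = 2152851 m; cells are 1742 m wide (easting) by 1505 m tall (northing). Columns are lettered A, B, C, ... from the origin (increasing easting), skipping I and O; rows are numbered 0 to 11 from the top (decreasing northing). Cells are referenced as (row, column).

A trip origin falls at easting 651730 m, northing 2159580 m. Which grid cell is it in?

Column index: ⌊(651730 − 640653) / 1742⌋ = ⌊6.359⌋ = 6 → column G
Row offset from origin: ⌊(2159580 − 2152851) / 1505⌋ = ⌊4.471⌋ = 4 → row 7 (counted from top)

(7, G)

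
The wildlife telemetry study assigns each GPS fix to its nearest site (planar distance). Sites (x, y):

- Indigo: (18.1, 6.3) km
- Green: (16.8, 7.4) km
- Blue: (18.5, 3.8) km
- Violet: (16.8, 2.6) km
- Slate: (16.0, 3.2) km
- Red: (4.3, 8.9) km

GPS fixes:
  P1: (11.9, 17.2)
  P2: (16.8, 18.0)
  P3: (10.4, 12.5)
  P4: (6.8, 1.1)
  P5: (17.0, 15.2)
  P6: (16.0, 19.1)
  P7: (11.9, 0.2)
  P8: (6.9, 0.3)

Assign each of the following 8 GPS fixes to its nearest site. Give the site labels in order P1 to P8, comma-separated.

P1 → Green (d²=120.05)
P2 → Green (d²=112.36)
P3 → Red (d²=50.17)
P4 → Red (d²=67.09)
P5 → Green (d²=60.88)
P6 → Green (d²=137.53)
P7 → Slate (d²=25.81)
P8 → Red (d²=80.72)

Green, Green, Red, Red, Green, Green, Slate, Red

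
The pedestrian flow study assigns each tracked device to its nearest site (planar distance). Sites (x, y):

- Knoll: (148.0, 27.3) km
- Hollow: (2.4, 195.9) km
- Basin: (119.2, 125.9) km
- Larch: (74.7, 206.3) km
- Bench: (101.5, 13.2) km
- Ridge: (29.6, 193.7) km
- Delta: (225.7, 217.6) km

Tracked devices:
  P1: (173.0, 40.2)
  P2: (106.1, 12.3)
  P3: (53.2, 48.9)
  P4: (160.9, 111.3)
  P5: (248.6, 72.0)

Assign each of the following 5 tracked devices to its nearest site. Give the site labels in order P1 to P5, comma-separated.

P1 → Knoll (d²=791.41)
P2 → Bench (d²=21.97)
P3 → Bench (d²=3607.38)
P4 → Basin (d²=1952.05)
P5 → Knoll (d²=12118.45)

Knoll, Bench, Bench, Basin, Knoll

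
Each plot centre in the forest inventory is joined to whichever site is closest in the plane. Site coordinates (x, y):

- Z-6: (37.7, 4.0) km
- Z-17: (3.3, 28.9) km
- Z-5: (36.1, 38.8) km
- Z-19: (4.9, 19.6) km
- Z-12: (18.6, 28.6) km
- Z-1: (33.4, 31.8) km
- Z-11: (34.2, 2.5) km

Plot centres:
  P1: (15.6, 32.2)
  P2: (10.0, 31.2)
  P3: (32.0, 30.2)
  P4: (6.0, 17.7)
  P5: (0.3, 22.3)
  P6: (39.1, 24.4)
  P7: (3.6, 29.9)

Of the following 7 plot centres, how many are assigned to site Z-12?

P1 → Z-12
P2 → Z-17
P3 → Z-1
P4 → Z-19
P5 → Z-19
P6 → Z-1
P7 → Z-17
1 of the 7 goes to Z-12.

1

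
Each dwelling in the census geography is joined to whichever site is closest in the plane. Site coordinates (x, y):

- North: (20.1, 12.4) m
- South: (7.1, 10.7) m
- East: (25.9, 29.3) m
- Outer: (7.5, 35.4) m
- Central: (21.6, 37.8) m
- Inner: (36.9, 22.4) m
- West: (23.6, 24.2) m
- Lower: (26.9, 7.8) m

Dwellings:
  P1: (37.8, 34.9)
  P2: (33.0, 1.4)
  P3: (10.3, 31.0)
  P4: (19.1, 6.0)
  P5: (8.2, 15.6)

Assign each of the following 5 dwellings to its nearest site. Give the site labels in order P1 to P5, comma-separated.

P1 → Inner (d²=157.06)
P2 → Lower (d²=78.17)
P3 → Outer (d²=27.20)
P4 → North (d²=41.96)
P5 → South (d²=25.22)

Inner, Lower, Outer, North, South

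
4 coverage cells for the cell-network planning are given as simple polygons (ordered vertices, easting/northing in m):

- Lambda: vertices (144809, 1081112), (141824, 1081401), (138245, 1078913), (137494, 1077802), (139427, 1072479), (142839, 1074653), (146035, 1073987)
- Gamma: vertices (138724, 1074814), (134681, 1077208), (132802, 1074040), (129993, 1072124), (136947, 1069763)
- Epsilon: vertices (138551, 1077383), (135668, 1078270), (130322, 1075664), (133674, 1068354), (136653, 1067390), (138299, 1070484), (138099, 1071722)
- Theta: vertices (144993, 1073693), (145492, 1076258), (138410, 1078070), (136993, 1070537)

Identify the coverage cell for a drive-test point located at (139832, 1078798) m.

Lambda

Cast a ray rightward from (139832, 1078798). For each polygon, the edges (by vertex number in listed order) whose endpoints lie on opposite sides of northing = 1078798, where each meets that height, and whether that is right or left of the point:
Lambda: 3–4 at easting≈138167.3 (left), 7–1 at easting≈145207.2 (right) → 1 crossing.
Gamma: no edge straddles that height → 0 crossings.
Epsilon: no edge straddles that height → 0 crossings.
Theta: no edge straddles that height → 0 crossings.
Only Lambda has an odd count, so the point is inside Lambda.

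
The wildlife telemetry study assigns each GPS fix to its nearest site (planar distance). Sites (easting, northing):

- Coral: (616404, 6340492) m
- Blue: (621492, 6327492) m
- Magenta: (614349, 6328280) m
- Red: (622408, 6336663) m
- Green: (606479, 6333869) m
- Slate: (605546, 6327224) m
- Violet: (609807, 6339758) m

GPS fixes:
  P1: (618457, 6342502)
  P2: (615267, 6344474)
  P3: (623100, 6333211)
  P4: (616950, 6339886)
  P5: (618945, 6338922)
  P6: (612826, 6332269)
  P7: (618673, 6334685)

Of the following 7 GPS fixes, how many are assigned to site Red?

P1 → Coral
P2 → Coral
P3 → Red
P4 → Coral
P5 → Coral
P6 → Magenta
P7 → Red
2 of the 7 go to Red.

2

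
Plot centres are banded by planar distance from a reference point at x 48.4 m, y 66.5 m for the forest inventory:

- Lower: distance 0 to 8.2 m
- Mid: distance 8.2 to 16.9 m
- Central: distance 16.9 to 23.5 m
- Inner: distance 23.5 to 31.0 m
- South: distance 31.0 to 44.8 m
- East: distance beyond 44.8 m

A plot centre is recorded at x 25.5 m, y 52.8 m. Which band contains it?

Distance = √((25.5−48.4)² + (52.8−66.5)²) = √(524.410 + 187.690) = 26.685 m.
23.5 ≤ 26.685 < 31.0 → Inner.

Inner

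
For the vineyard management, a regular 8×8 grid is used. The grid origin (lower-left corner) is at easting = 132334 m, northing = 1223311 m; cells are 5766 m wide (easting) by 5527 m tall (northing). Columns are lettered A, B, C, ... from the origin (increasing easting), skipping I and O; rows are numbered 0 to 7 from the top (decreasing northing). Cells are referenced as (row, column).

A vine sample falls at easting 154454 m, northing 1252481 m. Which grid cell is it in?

Column index: ⌊(154454 − 132334) / 5766⌋ = ⌊3.836⌋ = 3 → column D
Row offset from origin: ⌊(1252481 − 1223311) / 5527⌋ = ⌊5.278⌋ = 5 → row 2 (counted from top)

(2, D)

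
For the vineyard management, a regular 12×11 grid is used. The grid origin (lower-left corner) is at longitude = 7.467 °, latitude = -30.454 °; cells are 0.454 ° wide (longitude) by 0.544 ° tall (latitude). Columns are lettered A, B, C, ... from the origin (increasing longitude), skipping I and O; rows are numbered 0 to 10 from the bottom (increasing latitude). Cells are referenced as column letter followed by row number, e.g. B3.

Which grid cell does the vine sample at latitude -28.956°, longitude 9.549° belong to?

Column index: ⌊(9.549 − 7.467) / 0.454⌋ = ⌊4.586⌋ = 4 → column E
Row offset from origin: ⌊(-28.956 − -30.454) / 0.544⌋ = ⌊2.754⌋ = 2 → row 2

E2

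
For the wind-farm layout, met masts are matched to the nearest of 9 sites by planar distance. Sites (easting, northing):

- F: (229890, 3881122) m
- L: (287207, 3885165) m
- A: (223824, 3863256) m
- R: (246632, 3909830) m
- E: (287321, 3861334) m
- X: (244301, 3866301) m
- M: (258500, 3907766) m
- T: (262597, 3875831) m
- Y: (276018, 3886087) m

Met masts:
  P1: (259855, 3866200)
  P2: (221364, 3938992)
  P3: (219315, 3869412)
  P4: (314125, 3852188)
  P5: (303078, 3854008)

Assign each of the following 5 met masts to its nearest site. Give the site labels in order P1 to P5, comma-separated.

T, R, A, E, E

P1 → T (d²=100274725.00)
P2 → R (d²=1488894068.00)
P3 → A (d²=58227417.00)
P4 → E (d²=802103732.00)
P5 → E (d²=301953325.00)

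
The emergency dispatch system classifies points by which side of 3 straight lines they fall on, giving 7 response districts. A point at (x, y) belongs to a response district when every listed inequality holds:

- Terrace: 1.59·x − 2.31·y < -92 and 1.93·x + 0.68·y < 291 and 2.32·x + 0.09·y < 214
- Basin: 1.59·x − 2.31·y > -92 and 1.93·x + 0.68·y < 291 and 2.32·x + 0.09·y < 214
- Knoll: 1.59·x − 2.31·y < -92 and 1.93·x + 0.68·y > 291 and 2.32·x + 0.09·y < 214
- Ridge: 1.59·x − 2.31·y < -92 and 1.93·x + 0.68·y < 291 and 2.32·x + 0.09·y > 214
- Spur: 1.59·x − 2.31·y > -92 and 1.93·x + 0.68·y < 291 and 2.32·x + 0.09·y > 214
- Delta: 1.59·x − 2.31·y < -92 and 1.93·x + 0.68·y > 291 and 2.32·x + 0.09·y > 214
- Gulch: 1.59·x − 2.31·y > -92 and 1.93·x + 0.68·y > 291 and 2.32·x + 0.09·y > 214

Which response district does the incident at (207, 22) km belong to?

1.59·207 − 2.31·22 = 278.310, which is > -92
1.93·207 + 0.68·22 = 414.470, which is > 291
2.32·207 + 0.09·22 = 482.220, which is > 214
This sign pattern matches Gulch.

Gulch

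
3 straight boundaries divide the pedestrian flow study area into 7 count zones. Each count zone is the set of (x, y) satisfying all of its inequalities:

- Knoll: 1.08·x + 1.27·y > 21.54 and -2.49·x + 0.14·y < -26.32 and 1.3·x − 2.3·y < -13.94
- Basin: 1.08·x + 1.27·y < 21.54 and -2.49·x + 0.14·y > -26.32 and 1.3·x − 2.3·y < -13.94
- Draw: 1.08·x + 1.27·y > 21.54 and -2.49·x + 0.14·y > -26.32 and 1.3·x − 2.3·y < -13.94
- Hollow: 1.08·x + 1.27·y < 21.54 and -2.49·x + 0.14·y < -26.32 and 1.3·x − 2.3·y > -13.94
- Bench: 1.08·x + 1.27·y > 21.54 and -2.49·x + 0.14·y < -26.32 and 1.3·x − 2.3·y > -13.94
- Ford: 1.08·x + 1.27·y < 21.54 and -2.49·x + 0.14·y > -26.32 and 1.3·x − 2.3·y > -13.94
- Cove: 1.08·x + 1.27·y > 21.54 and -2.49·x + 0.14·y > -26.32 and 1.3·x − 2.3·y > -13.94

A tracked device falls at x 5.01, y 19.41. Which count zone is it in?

1.08·5.01 + 1.27·19.41 = 30.062, which is > 21.54
-2.49·5.01 + 0.14·19.41 = -9.758, which is > -26.32
1.3·5.01 − 2.3·19.41 = -38.130, which is < -13.94
This sign pattern matches Draw.

Draw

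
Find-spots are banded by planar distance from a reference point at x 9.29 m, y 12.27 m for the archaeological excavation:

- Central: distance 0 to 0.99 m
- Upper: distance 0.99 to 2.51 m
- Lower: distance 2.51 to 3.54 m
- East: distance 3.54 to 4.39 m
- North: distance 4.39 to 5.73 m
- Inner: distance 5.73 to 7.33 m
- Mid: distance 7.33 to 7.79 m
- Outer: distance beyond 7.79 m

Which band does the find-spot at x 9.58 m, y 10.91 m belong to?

Upper

Distance = √((9.58−9.29)² + (10.91−12.27)²) = √(0.084 + 1.850) = 1.391 m.
0.99 ≤ 1.391 < 2.51 → Upper.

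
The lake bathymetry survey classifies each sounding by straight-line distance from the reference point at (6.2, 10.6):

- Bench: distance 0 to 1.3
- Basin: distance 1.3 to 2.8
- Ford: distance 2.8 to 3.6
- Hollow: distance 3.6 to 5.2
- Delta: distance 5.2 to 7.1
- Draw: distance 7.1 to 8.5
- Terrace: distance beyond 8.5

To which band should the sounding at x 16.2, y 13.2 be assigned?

Terrace

Distance = √((16.2−6.2)² + (13.2−10.6)²) = √(100.000 + 6.760) = 10.332.
8.5 ≤ 10.332 < ∞ → Terrace.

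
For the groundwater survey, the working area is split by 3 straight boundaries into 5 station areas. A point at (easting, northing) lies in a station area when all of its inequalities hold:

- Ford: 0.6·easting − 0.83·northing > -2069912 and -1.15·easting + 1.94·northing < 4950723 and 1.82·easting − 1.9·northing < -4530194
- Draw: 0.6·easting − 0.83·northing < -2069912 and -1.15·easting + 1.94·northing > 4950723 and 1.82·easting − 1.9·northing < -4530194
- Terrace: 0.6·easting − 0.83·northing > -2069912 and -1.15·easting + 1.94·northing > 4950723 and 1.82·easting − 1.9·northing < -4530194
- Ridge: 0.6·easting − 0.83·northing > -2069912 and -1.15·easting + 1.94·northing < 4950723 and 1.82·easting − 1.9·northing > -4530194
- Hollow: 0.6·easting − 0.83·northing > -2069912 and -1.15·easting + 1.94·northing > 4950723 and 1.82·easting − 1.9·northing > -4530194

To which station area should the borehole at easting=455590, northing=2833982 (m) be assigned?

0.6·455590 − 0.83·2833982 = -2078851.060, which is < -2069912
-1.15·455590 + 1.94·2833982 = 4973996.580, which is > 4950723
1.82·455590 − 1.9·2833982 = -4555392.000, which is < -4530194
This sign pattern matches Draw.

Draw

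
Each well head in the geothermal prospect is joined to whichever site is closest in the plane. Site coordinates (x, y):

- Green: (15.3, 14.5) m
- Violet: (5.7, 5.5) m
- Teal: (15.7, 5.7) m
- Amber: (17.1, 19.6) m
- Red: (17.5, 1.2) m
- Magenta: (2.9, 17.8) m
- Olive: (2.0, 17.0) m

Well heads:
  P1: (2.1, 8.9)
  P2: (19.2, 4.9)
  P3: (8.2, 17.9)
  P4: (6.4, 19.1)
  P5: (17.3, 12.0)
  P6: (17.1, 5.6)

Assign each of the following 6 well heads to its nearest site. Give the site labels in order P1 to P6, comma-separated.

P1 → Violet (d²=24.52)
P2 → Teal (d²=12.89)
P3 → Magenta (d²=28.10)
P4 → Magenta (d²=13.94)
P5 → Green (d²=10.25)
P6 → Teal (d²=1.97)

Violet, Teal, Magenta, Magenta, Green, Teal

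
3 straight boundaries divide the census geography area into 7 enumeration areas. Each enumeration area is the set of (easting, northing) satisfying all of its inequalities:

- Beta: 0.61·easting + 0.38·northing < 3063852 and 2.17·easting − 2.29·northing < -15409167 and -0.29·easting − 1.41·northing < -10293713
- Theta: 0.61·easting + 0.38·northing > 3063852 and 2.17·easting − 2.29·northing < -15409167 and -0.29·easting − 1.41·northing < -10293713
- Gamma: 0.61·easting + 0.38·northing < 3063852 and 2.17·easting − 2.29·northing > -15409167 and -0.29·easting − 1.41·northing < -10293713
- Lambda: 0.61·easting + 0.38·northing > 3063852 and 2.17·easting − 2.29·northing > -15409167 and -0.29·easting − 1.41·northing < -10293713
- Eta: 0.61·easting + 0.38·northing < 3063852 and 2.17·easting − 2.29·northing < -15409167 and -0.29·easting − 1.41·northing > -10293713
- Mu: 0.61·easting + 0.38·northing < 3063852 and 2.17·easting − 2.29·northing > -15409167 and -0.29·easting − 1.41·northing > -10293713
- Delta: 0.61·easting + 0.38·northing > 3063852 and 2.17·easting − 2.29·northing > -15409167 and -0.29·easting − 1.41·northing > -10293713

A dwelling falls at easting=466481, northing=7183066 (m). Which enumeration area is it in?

Eta

0.61·466481 + 0.38·7183066 = 3014118.490, which is < 3063852
2.17·466481 − 2.29·7183066 = -15436957.370, which is < -15409167
-0.29·466481 − 1.41·7183066 = -10263402.550, which is > -10293713
This sign pattern matches Eta.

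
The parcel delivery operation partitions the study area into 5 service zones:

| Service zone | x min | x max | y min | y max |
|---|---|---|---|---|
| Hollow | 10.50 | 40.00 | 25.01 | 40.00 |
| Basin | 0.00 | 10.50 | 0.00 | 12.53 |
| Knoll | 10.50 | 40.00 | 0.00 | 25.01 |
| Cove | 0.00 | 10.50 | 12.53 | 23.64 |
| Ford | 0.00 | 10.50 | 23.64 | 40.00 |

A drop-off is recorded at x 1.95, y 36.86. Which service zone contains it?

The point has x = 1.95 and y = 36.86.
Only Ford satisfies 0.00 ≤ x ≤ 10.50 and 23.64 ≤ y ≤ 40.00.

Ford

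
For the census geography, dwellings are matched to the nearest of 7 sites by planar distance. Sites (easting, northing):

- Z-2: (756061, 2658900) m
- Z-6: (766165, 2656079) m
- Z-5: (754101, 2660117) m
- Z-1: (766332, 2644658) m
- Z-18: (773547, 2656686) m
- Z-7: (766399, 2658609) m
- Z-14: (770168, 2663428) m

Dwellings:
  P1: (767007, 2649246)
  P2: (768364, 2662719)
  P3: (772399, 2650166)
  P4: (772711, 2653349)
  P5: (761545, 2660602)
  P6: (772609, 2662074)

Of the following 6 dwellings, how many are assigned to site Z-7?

1

P1 → Z-1
P2 → Z-14
P3 → Z-18
P4 → Z-18
P5 → Z-7
P6 → Z-14
1 of the 6 goes to Z-7.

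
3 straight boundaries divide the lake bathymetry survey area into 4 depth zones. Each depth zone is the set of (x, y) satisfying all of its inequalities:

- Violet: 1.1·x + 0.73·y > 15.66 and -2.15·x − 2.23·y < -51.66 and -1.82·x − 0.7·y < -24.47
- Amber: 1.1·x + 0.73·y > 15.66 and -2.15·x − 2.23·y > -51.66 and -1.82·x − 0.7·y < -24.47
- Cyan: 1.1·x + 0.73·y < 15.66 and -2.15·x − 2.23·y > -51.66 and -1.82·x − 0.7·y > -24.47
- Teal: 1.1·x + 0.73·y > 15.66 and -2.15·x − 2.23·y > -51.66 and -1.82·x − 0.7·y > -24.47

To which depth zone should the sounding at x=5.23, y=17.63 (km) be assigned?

1.1·5.23 + 0.73·17.63 = 18.623, which is > 15.66
-2.15·5.23 − 2.23·17.63 = -50.559, which is > -51.66
-1.82·5.23 − 0.7·17.63 = -21.860, which is > -24.47
This sign pattern matches Teal.

Teal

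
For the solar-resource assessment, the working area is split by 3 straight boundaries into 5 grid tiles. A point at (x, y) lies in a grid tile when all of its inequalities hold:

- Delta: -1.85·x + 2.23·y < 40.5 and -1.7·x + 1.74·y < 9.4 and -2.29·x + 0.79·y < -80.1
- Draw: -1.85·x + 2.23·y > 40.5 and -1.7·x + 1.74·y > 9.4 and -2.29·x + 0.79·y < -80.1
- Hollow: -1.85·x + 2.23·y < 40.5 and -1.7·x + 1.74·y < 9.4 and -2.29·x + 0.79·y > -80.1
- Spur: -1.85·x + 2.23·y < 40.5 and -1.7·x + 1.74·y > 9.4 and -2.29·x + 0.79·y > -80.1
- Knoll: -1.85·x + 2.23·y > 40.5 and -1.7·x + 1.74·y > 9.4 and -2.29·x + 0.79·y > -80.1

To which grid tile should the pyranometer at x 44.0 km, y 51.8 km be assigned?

Spur

-1.85·44.0 + 2.23·51.8 = 34.114, which is < 40.5
-1.7·44.0 + 1.74·51.8 = 15.332, which is > 9.4
-2.29·44.0 + 0.79·51.8 = -59.838, which is > -80.1
This sign pattern matches Spur.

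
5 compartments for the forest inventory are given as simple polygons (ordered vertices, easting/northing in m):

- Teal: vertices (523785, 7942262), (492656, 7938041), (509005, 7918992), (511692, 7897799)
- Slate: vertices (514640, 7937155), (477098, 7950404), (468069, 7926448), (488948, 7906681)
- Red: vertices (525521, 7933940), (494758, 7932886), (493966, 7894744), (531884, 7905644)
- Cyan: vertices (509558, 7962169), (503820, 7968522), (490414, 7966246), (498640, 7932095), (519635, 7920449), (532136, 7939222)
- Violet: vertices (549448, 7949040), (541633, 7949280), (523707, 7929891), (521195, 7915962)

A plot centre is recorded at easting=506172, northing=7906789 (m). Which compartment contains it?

Red

Cast a ray rightward from (506172, 7906789). For each polygon, the edges (by vertex number in listed order) whose endpoints lie on opposite sides of northing = 7906789, where each meets that height, and whether that is right or left of the point:
Teal: 3–4 at easting≈510552.2 (right), 4–1 at easting≈514137.1 (right) → 2 crossings.
Slate: 3–4 at easting≈488833.9 (left), 4–1 at easting≈489039.1 (left) → 0 crossings.
Red: 2–3 at easting≈494216.1 (left), 4–1 at easting≈531626.5 (right) → 1 crossing.
Cyan: no edge straddles that height → 0 crossings.
Violet: no edge straddles that height → 0 crossings.
Only Red has an odd count, so the point is inside Red.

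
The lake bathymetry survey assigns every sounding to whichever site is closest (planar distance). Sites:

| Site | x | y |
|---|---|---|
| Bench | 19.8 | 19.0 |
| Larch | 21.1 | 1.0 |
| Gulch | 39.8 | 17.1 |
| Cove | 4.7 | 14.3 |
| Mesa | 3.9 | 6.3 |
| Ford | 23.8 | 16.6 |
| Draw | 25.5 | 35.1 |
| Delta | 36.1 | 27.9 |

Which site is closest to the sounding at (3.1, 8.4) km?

Squared distances to each site:
Bench: 391.250; Larch: 378.760; Gulch: 1422.580; Cove: 37.370; Mesa: 5.050; Ford: 495.730; Draw: 1214.650; Delta: 1469.250.
Minimum at Mesa.

Mesa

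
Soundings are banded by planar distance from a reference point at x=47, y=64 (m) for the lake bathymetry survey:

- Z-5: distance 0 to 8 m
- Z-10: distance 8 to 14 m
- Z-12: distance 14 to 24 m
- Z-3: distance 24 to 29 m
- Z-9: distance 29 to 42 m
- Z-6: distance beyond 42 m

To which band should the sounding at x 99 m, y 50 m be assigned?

Distance = √((99−47)² + (50−64)²) = √(2704.000 + 196.000) = 53.852 m.
42 ≤ 53.852 < ∞ → Z-6.

Z-6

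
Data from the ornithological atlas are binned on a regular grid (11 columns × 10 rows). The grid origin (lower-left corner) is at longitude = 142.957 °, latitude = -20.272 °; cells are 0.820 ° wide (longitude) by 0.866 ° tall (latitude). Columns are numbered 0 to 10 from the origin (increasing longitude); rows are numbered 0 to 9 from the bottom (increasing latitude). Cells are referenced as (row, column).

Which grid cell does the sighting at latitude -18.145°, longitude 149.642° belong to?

Column index: ⌊(149.642 − 142.957) / 0.820⌋ = ⌊8.152⌋ = 8
Row offset from origin: ⌊(-18.145 − -20.272) / 0.866⌋ = ⌊2.456⌋ = 2 → row 2

(2, 8)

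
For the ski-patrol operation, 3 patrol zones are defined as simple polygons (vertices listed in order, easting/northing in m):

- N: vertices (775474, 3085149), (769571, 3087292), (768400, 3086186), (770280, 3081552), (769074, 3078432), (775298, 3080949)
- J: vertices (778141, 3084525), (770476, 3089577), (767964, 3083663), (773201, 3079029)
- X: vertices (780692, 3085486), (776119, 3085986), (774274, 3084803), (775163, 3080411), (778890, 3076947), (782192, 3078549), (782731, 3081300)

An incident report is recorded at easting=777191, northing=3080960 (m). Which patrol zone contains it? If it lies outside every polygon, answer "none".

Cast a ray rightward from (777191, 3080960). For each polygon, the edges (by vertex number in listed order) whose endpoints lie on opposite sides of northing = 3080960, where each meets that height, and whether that is right or left of the point:
N: 4–5 at easting≈770051.2 (left), 6–1 at easting≈775298.5 (left) → 0 crossings.
J: 3–4 at easting≈771018.7 (left), 4–1 at easting≈774936.7 (left) → 0 crossings.
X: 3–4 at easting≈775051.9 (left), 6–7 at easting≈782664.4 (right) → 1 crossing.
Only X has an odd count, so the point is inside X.

X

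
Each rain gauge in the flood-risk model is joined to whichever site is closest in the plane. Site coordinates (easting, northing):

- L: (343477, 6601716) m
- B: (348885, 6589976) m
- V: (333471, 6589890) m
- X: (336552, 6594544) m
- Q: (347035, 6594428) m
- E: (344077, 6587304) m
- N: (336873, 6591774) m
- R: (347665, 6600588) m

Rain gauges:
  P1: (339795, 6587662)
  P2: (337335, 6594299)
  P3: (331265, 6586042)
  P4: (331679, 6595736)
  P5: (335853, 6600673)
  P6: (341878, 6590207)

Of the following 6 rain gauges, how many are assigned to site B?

0

P1 → E
P2 → X
P3 → V
P4 → X
P5 → X
P6 → E
0 of the 6 go to B.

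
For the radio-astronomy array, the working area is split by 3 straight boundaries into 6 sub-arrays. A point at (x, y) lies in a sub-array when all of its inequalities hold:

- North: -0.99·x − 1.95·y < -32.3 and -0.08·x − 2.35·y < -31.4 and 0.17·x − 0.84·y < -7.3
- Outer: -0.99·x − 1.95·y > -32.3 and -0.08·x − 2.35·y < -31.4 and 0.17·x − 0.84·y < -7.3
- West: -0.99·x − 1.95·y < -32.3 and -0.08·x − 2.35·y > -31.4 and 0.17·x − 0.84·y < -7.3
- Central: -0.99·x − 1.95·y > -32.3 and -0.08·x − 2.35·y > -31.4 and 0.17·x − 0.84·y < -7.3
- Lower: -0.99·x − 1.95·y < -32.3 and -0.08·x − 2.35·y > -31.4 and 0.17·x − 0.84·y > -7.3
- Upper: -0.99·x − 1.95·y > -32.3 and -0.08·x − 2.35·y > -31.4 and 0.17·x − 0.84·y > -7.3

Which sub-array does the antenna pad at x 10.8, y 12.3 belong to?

-0.99·10.8 − 1.95·12.3 = -34.677, which is < -32.3
-0.08·10.8 − 2.35·12.3 = -29.769, which is > -31.4
0.17·10.8 − 0.84·12.3 = -8.496, which is < -7.3
This sign pattern matches West.

West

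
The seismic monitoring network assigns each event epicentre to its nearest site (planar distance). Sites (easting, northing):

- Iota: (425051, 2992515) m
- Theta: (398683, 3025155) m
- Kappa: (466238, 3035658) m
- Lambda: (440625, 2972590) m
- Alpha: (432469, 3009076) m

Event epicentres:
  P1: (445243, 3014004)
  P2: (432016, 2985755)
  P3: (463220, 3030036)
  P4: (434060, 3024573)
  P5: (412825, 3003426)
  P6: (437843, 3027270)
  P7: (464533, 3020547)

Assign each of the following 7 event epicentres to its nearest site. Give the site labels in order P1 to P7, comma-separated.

P1 → Alpha (d²=187460260.00)
P2 → Iota (d²=94208825.00)
P3 → Kappa (d²=40715208.00)
P4 → Alpha (d²=242688290.00)
P5 → Iota (d²=268524997.00)
P6 → Alpha (d²=359901512.00)
P7 → Kappa (d²=231249346.00)

Alpha, Iota, Kappa, Alpha, Iota, Alpha, Kappa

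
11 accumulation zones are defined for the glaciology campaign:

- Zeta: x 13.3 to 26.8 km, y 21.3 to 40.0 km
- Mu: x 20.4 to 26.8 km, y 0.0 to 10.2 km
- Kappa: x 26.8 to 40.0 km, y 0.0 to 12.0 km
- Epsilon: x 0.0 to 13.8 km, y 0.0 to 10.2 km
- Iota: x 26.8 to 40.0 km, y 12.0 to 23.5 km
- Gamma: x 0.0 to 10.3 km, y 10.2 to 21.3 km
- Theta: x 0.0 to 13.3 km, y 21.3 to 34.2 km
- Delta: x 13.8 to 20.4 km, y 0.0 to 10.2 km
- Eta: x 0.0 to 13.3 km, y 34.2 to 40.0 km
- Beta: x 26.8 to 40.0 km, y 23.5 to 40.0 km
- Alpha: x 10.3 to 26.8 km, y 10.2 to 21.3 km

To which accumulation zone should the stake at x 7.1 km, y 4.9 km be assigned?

The point has x = 7.1 and y = 4.9.
Only Epsilon satisfies 0.0 ≤ x ≤ 13.8 and 0.0 ≤ y ≤ 10.2.

Epsilon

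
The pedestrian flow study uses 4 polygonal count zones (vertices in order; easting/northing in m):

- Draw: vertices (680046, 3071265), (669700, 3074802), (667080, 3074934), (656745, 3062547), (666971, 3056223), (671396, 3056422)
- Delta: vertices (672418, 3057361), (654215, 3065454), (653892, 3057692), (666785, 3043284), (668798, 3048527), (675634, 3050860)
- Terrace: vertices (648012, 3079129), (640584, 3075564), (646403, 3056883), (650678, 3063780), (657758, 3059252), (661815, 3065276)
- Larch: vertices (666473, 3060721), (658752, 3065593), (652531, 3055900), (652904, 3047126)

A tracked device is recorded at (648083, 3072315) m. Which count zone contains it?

Cast a ray rightward from (648083, 3072315). For each polygon, the edges (by vertex number in listed order) whose endpoints lie on opposite sides of northing = 3072315, where each meets that height, and whether that is right or left of the point:
Draw: 1–2 at easting≈676974.7 (right), 3–4 at easting≈664894.9 (right) → 2 crossings.
Delta: no edge straddles that height → 0 crossings.
Terrace: 2–3 at easting≈641596.0 (left), 6–1 at easting≈654801.4 (right) → 1 crossing.
Larch: no edge straddles that height → 0 crossings.
Only Terrace has an odd count, so the point is inside Terrace.

Terrace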